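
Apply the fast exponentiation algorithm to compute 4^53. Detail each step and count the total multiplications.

Computing 4^53 by squaring (build up from 4^1; each line after the first costs one multiplication):

4^1 = 4
4^2 = (4^1)^2 = 4^2 = 16
4^3 = 4 * 4^2 = 4 * 16 = 64
4^6 = (4^3)^2 = 64^2 = 4096
4^12 = (4^6)^2 = 4096^2 = 16777216
4^13 = 4 * 4^12 = 4 * 16777216 = 67108864
4^26 = (4^13)^2 = 67108864^2 = 4503599627370496
4^52 = (4^26)^2 = 4503599627370496^2 = 20282409603651670423947251286016
4^53 = 4 * 4^52 = 4 * 20282409603651670423947251286016 = 81129638414606681695789005144064

Result: 81129638414606681695789005144064
Multiplications needed: 8 (8 lines after 4^1)

4^53 = 81129638414606681695789005144064. Using exponentiation by squaring, this requires 8 multiplications. The key idea: if the exponent is even, square the half-power; if odd, multiply by the base once.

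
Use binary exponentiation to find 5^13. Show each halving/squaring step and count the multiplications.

Computing 5^13 by squaring (build up from 5^1; each line after the first costs one multiplication):

5^1 = 5
5^2 = (5^1)^2 = 5^2 = 25
5^3 = 5 * 5^2 = 5 * 25 = 125
5^6 = (5^3)^2 = 125^2 = 15625
5^12 = (5^6)^2 = 15625^2 = 244140625
5^13 = 5 * 5^12 = 5 * 244140625 = 1220703125

Result: 1220703125
Multiplications needed: 5 (5 lines after 5^1)

5^13 = 1220703125. Using exponentiation by squaring, this requires 5 multiplications. The key idea: if the exponent is even, square the half-power; if odd, multiply by the base once.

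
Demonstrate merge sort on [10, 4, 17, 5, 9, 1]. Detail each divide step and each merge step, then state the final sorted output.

Merge sort trace:

Split: [10, 4, 17, 5, 9, 1] -> [10, 4, 17] and [5, 9, 1]
  Split: [10, 4, 17] -> [10] and [4, 17]
    Split: [4, 17] -> [4] and [17]
    Merge: [4] + [17] -> [4, 17]
  Merge: [10] + [4, 17] -> [4, 10, 17]
  Split: [5, 9, 1] -> [5] and [9, 1]
    Split: [9, 1] -> [9] and [1]
    Merge: [9] + [1] -> [1, 9]
  Merge: [5] + [1, 9] -> [1, 5, 9]
Merge: [4, 10, 17] + [1, 5, 9] -> [1, 4, 5, 9, 10, 17]

Final sorted array: [1, 4, 5, 9, 10, 17]

The merge sort proceeds by recursively splitting the array and merging sorted halves.
After all merges, the sorted array is [1, 4, 5, 9, 10, 17].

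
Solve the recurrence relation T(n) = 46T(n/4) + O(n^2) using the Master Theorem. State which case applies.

Master Theorem for T(n) = 46T(n/4) + O(n^2):

a = 46, b = 4, c = 2
log_b(a) = log_4(46) = 2.7618

Case 1: c = 2 < log_4(46) = 2.7618
T(n) = O(n^(log_4 46))

For T(n) = 46T(n/4) + O(n^2): log_4(46) = 2.7618. This is Case 1 of the Master Theorem (c < log_b(a), work dominated by leaves), giving O(n^(log_4 46)).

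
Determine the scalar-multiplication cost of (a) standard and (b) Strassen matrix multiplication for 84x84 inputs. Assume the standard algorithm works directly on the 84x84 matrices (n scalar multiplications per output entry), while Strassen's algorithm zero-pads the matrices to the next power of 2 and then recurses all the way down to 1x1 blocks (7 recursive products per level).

Matrix multiplication for 84x84 matrices:

Strassen's algorithm requires power-of-2 dimensions. Pad 84x84 to 128x128 (next power of 2).

Standard algorithm: 84^3 = 592704 multiplications
Strassen's algorithm: 7^(log2(128)) = 7^7 = 823543 multiplications
Difference: 592704 - 823543 = -230839 (Strassen uses MORE here due to padding overhead — for small or just-over-power-of-2 n, padding can outweigh the per-level savings)

Standard: 592704 multiplications (84^3). Strassen: 823543 multiplications (7^7, after padding to 128x128). Strassen reduces 8 recursive multiplications to 7 at each level.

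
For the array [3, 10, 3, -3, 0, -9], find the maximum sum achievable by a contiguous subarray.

Using Kadane's algorithm on [3, 10, 3, -3, 0, -9]:

Scanning through the array:
Position 1 (value 10): max_ending_here = 13, max_so_far = 13
Position 2 (value 3): max_ending_here = 16, max_so_far = 16
Position 3 (value -3): max_ending_here = 13, max_so_far = 16
Position 4 (value 0): max_ending_here = 13, max_so_far = 16
Position 5 (value -9): max_ending_here = 4, max_so_far = 16

Maximum subarray: [3, 10, 3]
Maximum sum: 16

The maximum subarray is [3, 10, 3] with sum 16. This subarray runs from index 0 to index 2.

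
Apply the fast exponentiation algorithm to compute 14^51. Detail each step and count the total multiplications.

Computing 14^51 by squaring (build up from 14^1; each line after the first costs one multiplication):

14^1 = 14
14^2 = (14^1)^2 = 14^2 = 196
14^3 = 14 * 14^2 = 14 * 196 = 2744
14^6 = (14^3)^2 = 2744^2 = 7529536
14^12 = (14^6)^2 = 7529536^2 = 56693912375296
14^24 = (14^12)^2 = 56693912375296^2 = 3214199700417740936751087616
14^25 = 14 * 14^24 = 14 * 3214199700417740936751087616 = 44998795805848373114515226624
14^50 = (14^25)^2 = 44998795805848373114515226624^2 = 2024891623976437135118764865774783290467102632746078437376
14^51 = 14 * 14^50 = 14 * 2024891623976437135118764865774783290467102632746078437376 = 28348482735670119891662708120846966066539436858445098123264

Result: 28348482735670119891662708120846966066539436858445098123264
Multiplications needed: 8 (8 lines after 14^1)

14^51 = 28348482735670119891662708120846966066539436858445098123264. Using exponentiation by squaring, this requires 8 multiplications. The key idea: if the exponent is even, square the half-power; if odd, multiply by the base once.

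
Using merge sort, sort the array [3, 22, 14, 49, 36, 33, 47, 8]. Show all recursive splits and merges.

Merge sort trace:

Split: [3, 22, 14, 49, 36, 33, 47, 8] -> [3, 22, 14, 49] and [36, 33, 47, 8]
  Split: [3, 22, 14, 49] -> [3, 22] and [14, 49]
    Split: [3, 22] -> [3] and [22]
    Merge: [3] + [22] -> [3, 22]
    Split: [14, 49] -> [14] and [49]
    Merge: [14] + [49] -> [14, 49]
  Merge: [3, 22] + [14, 49] -> [3, 14, 22, 49]
  Split: [36, 33, 47, 8] -> [36, 33] and [47, 8]
    Split: [36, 33] -> [36] and [33]
    Merge: [36] + [33] -> [33, 36]
    Split: [47, 8] -> [47] and [8]
    Merge: [47] + [8] -> [8, 47]
  Merge: [33, 36] + [8, 47] -> [8, 33, 36, 47]
Merge: [3, 14, 22, 49] + [8, 33, 36, 47] -> [3, 8, 14, 22, 33, 36, 47, 49]

Final sorted array: [3, 8, 14, 22, 33, 36, 47, 49]

The merge sort proceeds by recursively splitting the array and merging sorted halves.
After all merges, the sorted array is [3, 8, 14, 22, 33, 36, 47, 49].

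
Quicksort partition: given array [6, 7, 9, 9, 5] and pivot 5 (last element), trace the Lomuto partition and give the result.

Lomuto partition with pivot = 5:

Initial array: [6, 7, 9, 9, 5]

arr[0]=6 > 5: no swap
arr[1]=7 > 5: no swap
arr[2]=9 > 5: no swap
arr[3]=9 > 5: no swap

Place pivot at position 0: [5, 7, 9, 9, 6]
Pivot position: 0

After partitioning with pivot 5, the array becomes [5, 7, 9, 9, 6]. The pivot is placed at index 0. All elements to the left of the pivot are <= 5, and all elements to the right are > 5.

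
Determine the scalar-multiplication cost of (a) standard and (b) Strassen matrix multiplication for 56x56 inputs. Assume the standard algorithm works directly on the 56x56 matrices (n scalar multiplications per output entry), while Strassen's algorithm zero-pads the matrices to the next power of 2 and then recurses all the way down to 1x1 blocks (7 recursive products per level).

Matrix multiplication for 56x56 matrices:

Strassen's algorithm requires power-of-2 dimensions. Pad 56x56 to 64x64 (next power of 2).

Standard algorithm: 56^3 = 175616 multiplications
Strassen's algorithm: 7^(log2(64)) = 7^6 = 117649 multiplications
Savings: 175616 - 117649 = 57967 multiplications

Standard: 175616 multiplications (56^3). Strassen: 117649 multiplications (7^6, after padding to 64x64). Strassen reduces 8 recursive multiplications to 7 at each level.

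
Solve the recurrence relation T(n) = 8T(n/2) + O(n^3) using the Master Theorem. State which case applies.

Master Theorem for T(n) = 8T(n/2) + O(n^3):

a = 8, b = 2, c = 3
log_b(a) = log_2(8) = 3.0000

Case 2: c = 3 = log_2(8) = 3.0000
T(n) = O(n^3 log n) = O(n^3 log n)

For T(n) = 8T(n/2) + O(n^3): log_2(8) = 3.0000. This is Case 2 of the Master Theorem (c = log_b(a), equal work at all levels), giving O(n^3 log n).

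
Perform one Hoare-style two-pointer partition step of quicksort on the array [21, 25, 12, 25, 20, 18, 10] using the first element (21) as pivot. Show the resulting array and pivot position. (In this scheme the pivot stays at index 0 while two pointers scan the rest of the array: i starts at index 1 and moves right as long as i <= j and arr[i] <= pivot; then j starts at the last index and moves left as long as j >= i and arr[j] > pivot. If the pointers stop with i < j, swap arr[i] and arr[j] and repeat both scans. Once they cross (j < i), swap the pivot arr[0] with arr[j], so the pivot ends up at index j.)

Hoare-style two-pointer partition with pivot = 21:

Initial array: [21, 25, 12, 25, 20, 18, 10]

Pointers start at i = 1, j = 6.
i stops at index 1 (arr[1]=25 > 21), j stops at index 6 (arr[6]=10 <= 21): swap arr[1] and arr[6], array becomes [21, 10, 12, 25, 20, 18, 25]
i stops at index 3 (arr[3]=25 > 21), j stops at index 5 (arr[5]=18 <= 21): swap arr[3] and arr[5], array becomes [21, 10, 12, 18, 20, 25, 25]
i ends at 5, j ends at 4: the pointers have crossed (j < i), so scanning stops.

Swap pivot arr[0] with arr[4] to place pivot at position 4: [20, 10, 12, 18, 21, 25, 25]
Pivot position: 4

After partitioning with pivot 21, the array becomes [20, 10, 12, 18, 21, 25, 25]. The pivot is placed at index 4. All elements to the left of the pivot are <= 21, and all elements to the right are > 21.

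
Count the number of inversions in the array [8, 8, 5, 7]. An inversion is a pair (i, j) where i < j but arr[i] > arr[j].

Finding inversions in [8, 8, 5, 7]:

(0, 2): arr[0]=8 > arr[2]=5
(0, 3): arr[0]=8 > arr[3]=7
(1, 2): arr[1]=8 > arr[2]=5
(1, 3): arr[1]=8 > arr[3]=7

Total inversions: 4

The array has 4 inversion(s): (0,2), (0,3), (1,2), (1,3). Each pair (i,j) satisfies i < j and arr[i] > arr[j].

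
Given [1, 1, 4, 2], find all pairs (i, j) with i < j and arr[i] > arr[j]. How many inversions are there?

Finding inversions in [1, 1, 4, 2]:

(2, 3): arr[2]=4 > arr[3]=2

Total inversions: 1

The array has 1 inversion(s): (2,3). Each pair (i,j) satisfies i < j and arr[i] > arr[j].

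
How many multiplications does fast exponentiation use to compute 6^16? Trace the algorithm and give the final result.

Computing 6^16 by squaring (build up from 6^1; each line after the first costs one multiplication):

6^1 = 6
6^2 = (6^1)^2 = 6^2 = 36
6^4 = (6^2)^2 = 36^2 = 1296
6^8 = (6^4)^2 = 1296^2 = 1679616
6^16 = (6^8)^2 = 1679616^2 = 2821109907456

Result: 2821109907456
Multiplications needed: 4 (4 lines after 6^1)

6^16 = 2821109907456. Using exponentiation by squaring, this requires 4 multiplications. The key idea: if the exponent is even, square the half-power; if odd, multiply by the base once.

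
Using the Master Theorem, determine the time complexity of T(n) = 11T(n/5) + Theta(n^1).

Master Theorem for T(n) = 11T(n/5) + O(n^1):

a = 11, b = 5, c = 1
log_b(a) = log_5(11) = 1.4899

Case 1: c = 1 < log_5(11) = 1.4899
T(n) = O(n^(log_5 11))

For T(n) = 11T(n/5) + O(n^1): log_5(11) = 1.4899. This is Case 1 of the Master Theorem (c < log_b(a), work dominated by leaves), giving O(n^(log_5 11)).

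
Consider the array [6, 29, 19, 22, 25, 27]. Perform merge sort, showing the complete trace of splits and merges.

Merge sort trace:

Split: [6, 29, 19, 22, 25, 27] -> [6, 29, 19] and [22, 25, 27]
  Split: [6, 29, 19] -> [6] and [29, 19]
    Split: [29, 19] -> [29] and [19]
    Merge: [29] + [19] -> [19, 29]
  Merge: [6] + [19, 29] -> [6, 19, 29]
  Split: [22, 25, 27] -> [22] and [25, 27]
    Split: [25, 27] -> [25] and [27]
    Merge: [25] + [27] -> [25, 27]
  Merge: [22] + [25, 27] -> [22, 25, 27]
Merge: [6, 19, 29] + [22, 25, 27] -> [6, 19, 22, 25, 27, 29]

Final sorted array: [6, 19, 22, 25, 27, 29]

The merge sort proceeds by recursively splitting the array and merging sorted halves.
After all merges, the sorted array is [6, 19, 22, 25, 27, 29].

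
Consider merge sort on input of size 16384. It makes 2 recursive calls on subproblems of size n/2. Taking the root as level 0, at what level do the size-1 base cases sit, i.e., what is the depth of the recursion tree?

For divide and conquer with division factor 2:

Problem sizes at each level:
Level 0: 16384
Level 1: 8192
Level 2: 4096
Level 3: 2048
Level 4: 1024
Level 5: 512
Level 6: 256
Level 7: 128
Level 8: 64
Level 9: 32
Level 10: 16
Level 11: 8
Level 12: 4
Level 13: 2
Level 14: 1

The root is level 0 and the size-1 base case is level 14 (the tree spans levels 0 through 14, i.e. 15 levels counting the root), so the depth is the number of divisions: log_2(16384) = 14

The recursion tree depth is log_2(16384) = 14. At each level, the problem size is divided by 2, so it takes 14 divisions to reduce to a base case of size 1. The algorithm makes 2 recursive calls at each level.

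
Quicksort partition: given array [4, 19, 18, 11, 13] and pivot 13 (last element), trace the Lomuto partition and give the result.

Lomuto partition with pivot = 13:

Initial array: [4, 19, 18, 11, 13]

arr[0]=4 <= 13: swap with position 0, array becomes [4, 19, 18, 11, 13]
arr[1]=19 > 13: no swap
arr[2]=18 > 13: no swap
arr[3]=11 <= 13: swap with position 1, array becomes [4, 11, 18, 19, 13]

Place pivot at position 2: [4, 11, 13, 19, 18]
Pivot position: 2

After partitioning with pivot 13, the array becomes [4, 11, 13, 19, 18]. The pivot is placed at index 2. All elements to the left of the pivot are <= 13, and all elements to the right are > 13.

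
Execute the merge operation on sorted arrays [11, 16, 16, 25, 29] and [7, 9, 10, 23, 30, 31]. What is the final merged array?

Merging process:

Compare 11 vs 7: take 7 from right. Merged: [7]
Compare 11 vs 9: take 9 from right. Merged: [7, 9]
Compare 11 vs 10: take 10 from right. Merged: [7, 9, 10]
Compare 11 vs 23: take 11 from left. Merged: [7, 9, 10, 11]
Compare 16 vs 23: take 16 from left. Merged: [7, 9, 10, 11, 16]
Compare 16 vs 23: take 16 from left. Merged: [7, 9, 10, 11, 16, 16]
Compare 25 vs 23: take 23 from right. Merged: [7, 9, 10, 11, 16, 16, 23]
Compare 25 vs 30: take 25 from left. Merged: [7, 9, 10, 11, 16, 16, 23, 25]
Compare 29 vs 30: take 29 from left. Merged: [7, 9, 10, 11, 16, 16, 23, 25, 29]
Append remaining from right: [30, 31]. Merged: [7, 9, 10, 11, 16, 16, 23, 25, 29, 30, 31]

Final merged array: [7, 9, 10, 11, 16, 16, 23, 25, 29, 30, 31]
Total comparisons: 9

The merged array is [7, 9, 10, 11, 16, 16, 23, 25, 29, 30, 31], requiring 9 comparisons. The merge step runs in O(n) time where n is the total number of elements.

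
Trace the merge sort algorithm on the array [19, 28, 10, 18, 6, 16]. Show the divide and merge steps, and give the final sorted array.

Merge sort trace:

Split: [19, 28, 10, 18, 6, 16] -> [19, 28, 10] and [18, 6, 16]
  Split: [19, 28, 10] -> [19] and [28, 10]
    Split: [28, 10] -> [28] and [10]
    Merge: [28] + [10] -> [10, 28]
  Merge: [19] + [10, 28] -> [10, 19, 28]
  Split: [18, 6, 16] -> [18] and [6, 16]
    Split: [6, 16] -> [6] and [16]
    Merge: [6] + [16] -> [6, 16]
  Merge: [18] + [6, 16] -> [6, 16, 18]
Merge: [10, 19, 28] + [6, 16, 18] -> [6, 10, 16, 18, 19, 28]

Final sorted array: [6, 10, 16, 18, 19, 28]

The merge sort proceeds by recursively splitting the array and merging sorted halves.
After all merges, the sorted array is [6, 10, 16, 18, 19, 28].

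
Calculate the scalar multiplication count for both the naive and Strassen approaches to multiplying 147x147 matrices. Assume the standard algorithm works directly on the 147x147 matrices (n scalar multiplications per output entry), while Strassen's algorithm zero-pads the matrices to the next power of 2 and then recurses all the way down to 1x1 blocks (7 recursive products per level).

Matrix multiplication for 147x147 matrices:

Strassen's algorithm requires power-of-2 dimensions. Pad 147x147 to 256x256 (next power of 2).

Standard algorithm: 147^3 = 3176523 multiplications
Strassen's algorithm: 7^(log2(256)) = 7^8 = 5764801 multiplications
Difference: 3176523 - 5764801 = -2588278 (Strassen uses MORE here due to padding overhead — for small or just-over-power-of-2 n, padding can outweigh the per-level savings)

Standard: 3176523 multiplications (147^3). Strassen: 5764801 multiplications (7^8, after padding to 256x256). Strassen reduces 8 recursive multiplications to 7 at each level.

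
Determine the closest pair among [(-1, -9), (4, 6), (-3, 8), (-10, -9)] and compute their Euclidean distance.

Computing all pairwise distances among 4 points:

d((-1, -9), (4, 6)) = 15.8114
d((-1, -9), (-3, 8)) = 17.1172
d((-1, -9), (-10, -9)) = 9.0
d((4, 6), (-3, 8)) = 7.2801 <-- minimum
d((4, 6), (-10, -9)) = 20.5183
d((-3, 8), (-10, -9)) = 18.3848

Closest pair: (4, 6) and (-3, 8) with distance 7.2801

The closest pair is (4, 6) and (-3, 8) with Euclidean distance 7.2801. For 4 points, brute-force pairwise comparison is shown above. For large n, the divide-and-conquer algorithm (sort by x, recurse on halves, check the dividing strip) achieves O(n log n).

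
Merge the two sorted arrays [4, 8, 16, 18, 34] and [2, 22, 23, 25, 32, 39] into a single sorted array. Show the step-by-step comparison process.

Merging process:

Compare 4 vs 2: take 2 from right. Merged: [2]
Compare 4 vs 22: take 4 from left. Merged: [2, 4]
Compare 8 vs 22: take 8 from left. Merged: [2, 4, 8]
Compare 16 vs 22: take 16 from left. Merged: [2, 4, 8, 16]
Compare 18 vs 22: take 18 from left. Merged: [2, 4, 8, 16, 18]
Compare 34 vs 22: take 22 from right. Merged: [2, 4, 8, 16, 18, 22]
Compare 34 vs 23: take 23 from right. Merged: [2, 4, 8, 16, 18, 22, 23]
Compare 34 vs 25: take 25 from right. Merged: [2, 4, 8, 16, 18, 22, 23, 25]
Compare 34 vs 32: take 32 from right. Merged: [2, 4, 8, 16, 18, 22, 23, 25, 32]
Compare 34 vs 39: take 34 from left. Merged: [2, 4, 8, 16, 18, 22, 23, 25, 32, 34]
Append remaining from right: [39]. Merged: [2, 4, 8, 16, 18, 22, 23, 25, 32, 34, 39]

Final merged array: [2, 4, 8, 16, 18, 22, 23, 25, 32, 34, 39]
Total comparisons: 10

The merged array is [2, 4, 8, 16, 18, 22, 23, 25, 32, 34, 39], requiring 10 comparisons. The merge step runs in O(n) time where n is the total number of elements.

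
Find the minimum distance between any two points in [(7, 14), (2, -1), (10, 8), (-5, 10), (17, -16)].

Computing all pairwise distances among 5 points:

d((7, 14), (2, -1)) = 15.8114
d((7, 14), (10, 8)) = 6.7082 <-- minimum
d((7, 14), (-5, 10)) = 12.6491
d((7, 14), (17, -16)) = 31.6228
d((2, -1), (10, 8)) = 12.0416
d((2, -1), (-5, 10)) = 13.0384
d((2, -1), (17, -16)) = 21.2132
d((10, 8), (-5, 10)) = 15.1327
d((10, 8), (17, -16)) = 25.0
d((-5, 10), (17, -16)) = 34.0588

Closest pair: (7, 14) and (10, 8) with distance 6.7082

The closest pair is (7, 14) and (10, 8) with Euclidean distance 6.7082. For 5 points, brute-force pairwise comparison is shown above. For large n, the divide-and-conquer algorithm (sort by x, recurse on halves, check the dividing strip) achieves O(n log n).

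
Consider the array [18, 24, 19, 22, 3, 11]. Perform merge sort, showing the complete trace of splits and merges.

Merge sort trace:

Split: [18, 24, 19, 22, 3, 11] -> [18, 24, 19] and [22, 3, 11]
  Split: [18, 24, 19] -> [18] and [24, 19]
    Split: [24, 19] -> [24] and [19]
    Merge: [24] + [19] -> [19, 24]
  Merge: [18] + [19, 24] -> [18, 19, 24]
  Split: [22, 3, 11] -> [22] and [3, 11]
    Split: [3, 11] -> [3] and [11]
    Merge: [3] + [11] -> [3, 11]
  Merge: [22] + [3, 11] -> [3, 11, 22]
Merge: [18, 19, 24] + [3, 11, 22] -> [3, 11, 18, 19, 22, 24]

Final sorted array: [3, 11, 18, 19, 22, 24]

The merge sort proceeds by recursively splitting the array and merging sorted halves.
After all merges, the sorted array is [3, 11, 18, 19, 22, 24].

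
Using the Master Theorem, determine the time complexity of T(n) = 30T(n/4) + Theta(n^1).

Master Theorem for T(n) = 30T(n/4) + O(n^1):

a = 30, b = 4, c = 1
log_b(a) = log_4(30) = 2.4534

Case 1: c = 1 < log_4(30) = 2.4534
T(n) = O(n^(log_4 30))

For T(n) = 30T(n/4) + O(n^1): log_4(30) = 2.4534. This is Case 1 of the Master Theorem (c < log_b(a), work dominated by leaves), giving O(n^(log_4 30)).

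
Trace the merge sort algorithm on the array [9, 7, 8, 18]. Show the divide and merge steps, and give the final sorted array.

Merge sort trace:

Split: [9, 7, 8, 18] -> [9, 7] and [8, 18]
  Split: [9, 7] -> [9] and [7]
  Merge: [9] + [7] -> [7, 9]
  Split: [8, 18] -> [8] and [18]
  Merge: [8] + [18] -> [8, 18]
Merge: [7, 9] + [8, 18] -> [7, 8, 9, 18]

Final sorted array: [7, 8, 9, 18]

The merge sort proceeds by recursively splitting the array and merging sorted halves.
After all merges, the sorted array is [7, 8, 9, 18].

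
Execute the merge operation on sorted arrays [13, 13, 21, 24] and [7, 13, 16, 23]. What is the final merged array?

Merging process:

Compare 13 vs 7: take 7 from right. Merged: [7]
Compare 13 vs 13: take 13 from left. Merged: [7, 13]
Compare 13 vs 13: take 13 from left. Merged: [7, 13, 13]
Compare 21 vs 13: take 13 from right. Merged: [7, 13, 13, 13]
Compare 21 vs 16: take 16 from right. Merged: [7, 13, 13, 13, 16]
Compare 21 vs 23: take 21 from left. Merged: [7, 13, 13, 13, 16, 21]
Compare 24 vs 23: take 23 from right. Merged: [7, 13, 13, 13, 16, 21, 23]
Append remaining from left: [24]. Merged: [7, 13, 13, 13, 16, 21, 23, 24]

Final merged array: [7, 13, 13, 13, 16, 21, 23, 24]
Total comparisons: 7

The merged array is [7, 13, 13, 13, 16, 21, 23, 24], requiring 7 comparisons. The merge step runs in O(n) time where n is the total number of elements.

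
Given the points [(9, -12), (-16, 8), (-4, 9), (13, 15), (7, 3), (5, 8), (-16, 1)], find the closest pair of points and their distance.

Computing all pairwise distances among 7 points:

d((9, -12), (-16, 8)) = 32.0156
d((9, -12), (-4, 9)) = 24.6982
d((9, -12), (13, 15)) = 27.2947
d((9, -12), (7, 3)) = 15.1327
d((9, -12), (5, 8)) = 20.3961
d((9, -12), (-16, 1)) = 28.178
d((-16, 8), (-4, 9)) = 12.0416
d((-16, 8), (13, 15)) = 29.8329
d((-16, 8), (7, 3)) = 23.5372
d((-16, 8), (5, 8)) = 21.0
d((-16, 8), (-16, 1)) = 7.0
d((-4, 9), (13, 15)) = 18.0278
d((-4, 9), (7, 3)) = 12.53
d((-4, 9), (5, 8)) = 9.0554
d((-4, 9), (-16, 1)) = 14.4222
d((13, 15), (7, 3)) = 13.4164
d((13, 15), (5, 8)) = 10.6301
d((13, 15), (-16, 1)) = 32.2025
d((7, 3), (5, 8)) = 5.3852 <-- minimum
d((7, 3), (-16, 1)) = 23.0868
d((5, 8), (-16, 1)) = 22.1359

Closest pair: (7, 3) and (5, 8) with distance 5.3852

The closest pair is (7, 3) and (5, 8) with Euclidean distance 5.3852. For 7 points, brute-force pairwise comparison is shown above. For large n, the divide-and-conquer algorithm (sort by x, recurse on halves, check the dividing strip) achieves O(n log n).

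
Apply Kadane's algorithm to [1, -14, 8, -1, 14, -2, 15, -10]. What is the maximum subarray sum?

Using Kadane's algorithm on [1, -14, 8, -1, 14, -2, 15, -10]:

Scanning through the array:
Position 1 (value -14): max_ending_here = -13, max_so_far = 1
Position 2 (value 8): max_ending_here = 8, max_so_far = 8
Position 3 (value -1): max_ending_here = 7, max_so_far = 8
Position 4 (value 14): max_ending_here = 21, max_so_far = 21
Position 5 (value -2): max_ending_here = 19, max_so_far = 21
Position 6 (value 15): max_ending_here = 34, max_so_far = 34
Position 7 (value -10): max_ending_here = 24, max_so_far = 34

Maximum subarray: [8, -1, 14, -2, 15]
Maximum sum: 34

The maximum subarray is [8, -1, 14, -2, 15] with sum 34. This subarray runs from index 2 to index 6.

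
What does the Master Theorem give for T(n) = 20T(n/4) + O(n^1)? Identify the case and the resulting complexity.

Master Theorem for T(n) = 20T(n/4) + O(n^1):

a = 20, b = 4, c = 1
log_b(a) = log_4(20) = 2.1610

Case 1: c = 1 < log_4(20) = 2.1610
T(n) = O(n^(log_4 20))

For T(n) = 20T(n/4) + O(n^1): log_4(20) = 2.1610. This is Case 1 of the Master Theorem (c < log_b(a), work dominated by leaves), giving O(n^(log_4 20)).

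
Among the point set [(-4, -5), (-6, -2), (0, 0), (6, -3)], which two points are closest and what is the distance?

Computing all pairwise distances among 4 points:

d((-4, -5), (-6, -2)) = 3.6056 <-- minimum
d((-4, -5), (0, 0)) = 6.4031
d((-4, -5), (6, -3)) = 10.198
d((-6, -2), (0, 0)) = 6.3246
d((-6, -2), (6, -3)) = 12.0416
d((0, 0), (6, -3)) = 6.7082

Closest pair: (-4, -5) and (-6, -2) with distance 3.6056

The closest pair is (-4, -5) and (-6, -2) with Euclidean distance 3.6056. For 4 points, brute-force pairwise comparison is shown above. For large n, the divide-and-conquer algorithm (sort by x, recurse on halves, check the dividing strip) achieves O(n log n).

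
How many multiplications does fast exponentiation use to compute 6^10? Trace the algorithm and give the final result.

Computing 6^10 by squaring (build up from 6^1; each line after the first costs one multiplication):

6^1 = 6
6^2 = (6^1)^2 = 6^2 = 36
6^4 = (6^2)^2 = 36^2 = 1296
6^5 = 6 * 6^4 = 6 * 1296 = 7776
6^10 = (6^5)^2 = 7776^2 = 60466176

Result: 60466176
Multiplications needed: 4 (4 lines after 6^1)

6^10 = 60466176. Using exponentiation by squaring, this requires 4 multiplications. The key idea: if the exponent is even, square the half-power; if odd, multiply by the base once.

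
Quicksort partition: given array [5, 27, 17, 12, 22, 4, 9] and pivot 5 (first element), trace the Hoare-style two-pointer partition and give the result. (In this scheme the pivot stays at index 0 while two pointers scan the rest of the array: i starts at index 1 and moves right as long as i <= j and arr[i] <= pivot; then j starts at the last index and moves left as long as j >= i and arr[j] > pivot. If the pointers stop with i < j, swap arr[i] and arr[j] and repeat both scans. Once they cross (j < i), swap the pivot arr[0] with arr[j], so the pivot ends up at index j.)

Hoare-style two-pointer partition with pivot = 5:

Initial array: [5, 27, 17, 12, 22, 4, 9]

Pointers start at i = 1, j = 6.
i stops at index 1 (arr[1]=27 > 5), j stops at index 5 (arr[5]=4 <= 5): swap arr[1] and arr[5], array becomes [5, 4, 17, 12, 22, 27, 9]
i ends at 2, j ends at 1: the pointers have crossed (j < i), so scanning stops.

Swap pivot arr[0] with arr[1] to place pivot at position 1: [4, 5, 17, 12, 22, 27, 9]
Pivot position: 1

After partitioning with pivot 5, the array becomes [4, 5, 17, 12, 22, 27, 9]. The pivot is placed at index 1. All elements to the left of the pivot are <= 5, and all elements to the right are > 5.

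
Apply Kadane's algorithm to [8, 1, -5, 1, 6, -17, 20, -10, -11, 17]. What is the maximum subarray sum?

Using Kadane's algorithm on [8, 1, -5, 1, 6, -17, 20, -10, -11, 17]:

Scanning through the array:
Position 1 (value 1): max_ending_here = 9, max_so_far = 9
Position 2 (value -5): max_ending_here = 4, max_so_far = 9
Position 3 (value 1): max_ending_here = 5, max_so_far = 9
Position 4 (value 6): max_ending_here = 11, max_so_far = 11
Position 5 (value -17): max_ending_here = -6, max_so_far = 11
Position 6 (value 20): max_ending_here = 20, max_so_far = 20
Position 7 (value -10): max_ending_here = 10, max_so_far = 20
Position 8 (value -11): max_ending_here = -1, max_so_far = 20
Position 9 (value 17): max_ending_here = 17, max_so_far = 20

Maximum subarray: [20]
Maximum sum: 20

The maximum subarray is [20] with sum 20. This subarray runs from index 6 to index 6.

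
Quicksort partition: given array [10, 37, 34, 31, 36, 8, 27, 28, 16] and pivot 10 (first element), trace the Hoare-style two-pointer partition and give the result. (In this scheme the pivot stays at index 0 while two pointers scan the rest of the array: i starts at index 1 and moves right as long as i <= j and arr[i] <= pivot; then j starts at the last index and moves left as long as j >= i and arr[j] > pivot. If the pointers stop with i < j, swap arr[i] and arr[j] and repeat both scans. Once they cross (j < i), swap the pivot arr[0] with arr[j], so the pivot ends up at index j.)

Hoare-style two-pointer partition with pivot = 10:

Initial array: [10, 37, 34, 31, 36, 8, 27, 28, 16]

Pointers start at i = 1, j = 8.
i stops at index 1 (arr[1]=37 > 10), j stops at index 5 (arr[5]=8 <= 10): swap arr[1] and arr[5], array becomes [10, 8, 34, 31, 36, 37, 27, 28, 16]
i ends at 2, j ends at 1: the pointers have crossed (j < i), so scanning stops.

Swap pivot arr[0] with arr[1] to place pivot at position 1: [8, 10, 34, 31, 36, 37, 27, 28, 16]
Pivot position: 1

After partitioning with pivot 10, the array becomes [8, 10, 34, 31, 36, 37, 27, 28, 16]. The pivot is placed at index 1. All elements to the left of the pivot are <= 10, and all elements to the right are > 10.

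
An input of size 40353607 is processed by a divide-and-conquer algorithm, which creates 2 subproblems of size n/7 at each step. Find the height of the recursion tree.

For divide and conquer with division factor 7:

Problem sizes at each level:
Level 0: 40353607
Level 1: 5764801
Level 2: 823543
Level 3: 117649
Level 4: 16807
Level 5: 2401
Level 6: 343
Level 7: 49
Level 8: 7
Level 9: 1

The root is level 0 and the size-1 base case is level 9 (the tree spans levels 0 through 9, i.e. 10 levels counting the root), so the depth is the number of divisions: log_7(40353607) = 9

The recursion tree depth is log_7(40353607) = 9. At each level, the problem size is divided by 7, so it takes 9 divisions to reduce to a base case of size 1. The algorithm makes 2 recursive calls at each level.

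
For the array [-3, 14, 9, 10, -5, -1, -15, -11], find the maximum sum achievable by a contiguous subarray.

Using Kadane's algorithm on [-3, 14, 9, 10, -5, -1, -15, -11]:

Scanning through the array:
Position 1 (value 14): max_ending_here = 14, max_so_far = 14
Position 2 (value 9): max_ending_here = 23, max_so_far = 23
Position 3 (value 10): max_ending_here = 33, max_so_far = 33
Position 4 (value -5): max_ending_here = 28, max_so_far = 33
Position 5 (value -1): max_ending_here = 27, max_so_far = 33
Position 6 (value -15): max_ending_here = 12, max_so_far = 33
Position 7 (value -11): max_ending_here = 1, max_so_far = 33

Maximum subarray: [14, 9, 10]
Maximum sum: 33

The maximum subarray is [14, 9, 10] with sum 33. This subarray runs from index 1 to index 3.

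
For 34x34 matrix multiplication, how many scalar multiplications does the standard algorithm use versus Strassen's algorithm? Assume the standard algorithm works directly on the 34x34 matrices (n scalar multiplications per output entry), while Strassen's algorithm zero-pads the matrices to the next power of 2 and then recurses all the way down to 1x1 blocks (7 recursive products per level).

Matrix multiplication for 34x34 matrices:

Strassen's algorithm requires power-of-2 dimensions. Pad 34x34 to 64x64 (next power of 2).

Standard algorithm: 34^3 = 39304 multiplications
Strassen's algorithm: 7^(log2(64)) = 7^6 = 117649 multiplications
Difference: 39304 - 117649 = -78345 (Strassen uses MORE here due to padding overhead — for small or just-over-power-of-2 n, padding can outweigh the per-level savings)

Standard: 39304 multiplications (34^3). Strassen: 117649 multiplications (7^6, after padding to 64x64). Strassen reduces 8 recursive multiplications to 7 at each level.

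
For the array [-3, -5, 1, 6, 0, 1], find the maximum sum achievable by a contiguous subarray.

Using Kadane's algorithm on [-3, -5, 1, 6, 0, 1]:

Scanning through the array:
Position 1 (value -5): max_ending_here = -5, max_so_far = -3
Position 2 (value 1): max_ending_here = 1, max_so_far = 1
Position 3 (value 6): max_ending_here = 7, max_so_far = 7
Position 4 (value 0): max_ending_here = 7, max_so_far = 7
Position 5 (value 1): max_ending_here = 8, max_so_far = 8

Maximum subarray: [1, 6, 0, 1]
Maximum sum: 8

The maximum subarray is [1, 6, 0, 1] with sum 8. This subarray runs from index 2 to index 5.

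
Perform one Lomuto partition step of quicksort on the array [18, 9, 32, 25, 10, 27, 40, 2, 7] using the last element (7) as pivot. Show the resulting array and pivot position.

Lomuto partition with pivot = 7:

Initial array: [18, 9, 32, 25, 10, 27, 40, 2, 7]

arr[0]=18 > 7: no swap
arr[1]=9 > 7: no swap
arr[2]=32 > 7: no swap
arr[3]=25 > 7: no swap
arr[4]=10 > 7: no swap
arr[5]=27 > 7: no swap
arr[6]=40 > 7: no swap
arr[7]=2 <= 7: swap with position 0, array becomes [2, 9, 32, 25, 10, 27, 40, 18, 7]

Place pivot at position 1: [2, 7, 32, 25, 10, 27, 40, 18, 9]
Pivot position: 1

After partitioning with pivot 7, the array becomes [2, 7, 32, 25, 10, 27, 40, 18, 9]. The pivot is placed at index 1. All elements to the left of the pivot are <= 7, and all elements to the right are > 7.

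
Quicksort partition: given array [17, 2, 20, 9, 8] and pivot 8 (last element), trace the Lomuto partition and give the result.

Lomuto partition with pivot = 8:

Initial array: [17, 2, 20, 9, 8]

arr[0]=17 > 8: no swap
arr[1]=2 <= 8: swap with position 0, array becomes [2, 17, 20, 9, 8]
arr[2]=20 > 8: no swap
arr[3]=9 > 8: no swap

Place pivot at position 1: [2, 8, 20, 9, 17]
Pivot position: 1

After partitioning with pivot 8, the array becomes [2, 8, 20, 9, 17]. The pivot is placed at index 1. All elements to the left of the pivot are <= 8, and all elements to the right are > 8.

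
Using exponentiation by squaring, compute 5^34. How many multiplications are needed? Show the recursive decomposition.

Computing 5^34 by squaring (build up from 5^1; each line after the first costs one multiplication):

5^1 = 5
5^2 = (5^1)^2 = 5^2 = 25
5^4 = (5^2)^2 = 25^2 = 625
5^8 = (5^4)^2 = 625^2 = 390625
5^16 = (5^8)^2 = 390625^2 = 152587890625
5^17 = 5 * 5^16 = 5 * 152587890625 = 762939453125
5^34 = (5^17)^2 = 762939453125^2 = 582076609134674072265625

Result: 582076609134674072265625
Multiplications needed: 6 (6 lines after 5^1)

5^34 = 582076609134674072265625. Using exponentiation by squaring, this requires 6 multiplications. The key idea: if the exponent is even, square the half-power; if odd, multiply by the base once.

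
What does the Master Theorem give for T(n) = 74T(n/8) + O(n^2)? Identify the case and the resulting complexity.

Master Theorem for T(n) = 74T(n/8) + O(n^2):

a = 74, b = 8, c = 2
log_b(a) = log_8(74) = 2.0698

Case 1: c = 2 < log_8(74) = 2.0698
T(n) = O(n^(log_8 74))

For T(n) = 74T(n/8) + O(n^2): log_8(74) = 2.0698. This is Case 1 of the Master Theorem (c < log_b(a), work dominated by leaves), giving O(n^(log_8 74)).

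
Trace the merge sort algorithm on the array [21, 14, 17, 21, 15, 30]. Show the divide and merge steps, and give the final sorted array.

Merge sort trace:

Split: [21, 14, 17, 21, 15, 30] -> [21, 14, 17] and [21, 15, 30]
  Split: [21, 14, 17] -> [21] and [14, 17]
    Split: [14, 17] -> [14] and [17]
    Merge: [14] + [17] -> [14, 17]
  Merge: [21] + [14, 17] -> [14, 17, 21]
  Split: [21, 15, 30] -> [21] and [15, 30]
    Split: [15, 30] -> [15] and [30]
    Merge: [15] + [30] -> [15, 30]
  Merge: [21] + [15, 30] -> [15, 21, 30]
Merge: [14, 17, 21] + [15, 21, 30] -> [14, 15, 17, 21, 21, 30]

Final sorted array: [14, 15, 17, 21, 21, 30]

The merge sort proceeds by recursively splitting the array and merging sorted halves.
After all merges, the sorted array is [14, 15, 17, 21, 21, 30].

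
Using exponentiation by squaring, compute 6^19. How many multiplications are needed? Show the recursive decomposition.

Computing 6^19 by squaring (build up from 6^1; each line after the first costs one multiplication):

6^1 = 6
6^2 = (6^1)^2 = 6^2 = 36
6^4 = (6^2)^2 = 36^2 = 1296
6^8 = (6^4)^2 = 1296^2 = 1679616
6^9 = 6 * 6^8 = 6 * 1679616 = 10077696
6^18 = (6^9)^2 = 10077696^2 = 101559956668416
6^19 = 6 * 6^18 = 6 * 101559956668416 = 609359740010496

Result: 609359740010496
Multiplications needed: 6 (6 lines after 6^1)

6^19 = 609359740010496. Using exponentiation by squaring, this requires 6 multiplications. The key idea: if the exponent is even, square the half-power; if odd, multiply by the base once.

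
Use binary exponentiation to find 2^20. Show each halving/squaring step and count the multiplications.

Computing 2^20 by squaring (build up from 2^1; each line after the first costs one multiplication):

2^1 = 2
2^2 = (2^1)^2 = 2^2 = 4
2^4 = (2^2)^2 = 4^2 = 16
2^5 = 2 * 2^4 = 2 * 16 = 32
2^10 = (2^5)^2 = 32^2 = 1024
2^20 = (2^10)^2 = 1024^2 = 1048576

Result: 1048576
Multiplications needed: 5 (5 lines after 2^1)

2^20 = 1048576. Using exponentiation by squaring, this requires 5 multiplications. The key idea: if the exponent is even, square the half-power; if odd, multiply by the base once.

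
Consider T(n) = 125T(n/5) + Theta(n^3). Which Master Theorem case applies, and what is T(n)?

Master Theorem for T(n) = 125T(n/5) + O(n^3):

a = 125, b = 5, c = 3
log_b(a) = log_5(125) = 3.0000

Case 2: c = 3 = log_5(125) = 3.0000
T(n) = O(n^3 log n) = O(n^3 log n)

For T(n) = 125T(n/5) + O(n^3): log_5(125) = 3.0000. This is Case 2 of the Master Theorem (c = log_b(a), equal work at all levels), giving O(n^3 log n).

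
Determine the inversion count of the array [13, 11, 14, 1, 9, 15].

Finding inversions in [13, 11, 14, 1, 9, 15]:

(0, 1): arr[0]=13 > arr[1]=11
(0, 3): arr[0]=13 > arr[3]=1
(0, 4): arr[0]=13 > arr[4]=9
(1, 3): arr[1]=11 > arr[3]=1
(1, 4): arr[1]=11 > arr[4]=9
(2, 3): arr[2]=14 > arr[3]=1
(2, 4): arr[2]=14 > arr[4]=9

Total inversions: 7

The array has 7 inversion(s): (0,1), (0,3), (0,4), (1,3), (1,4), (2,3), (2,4). Each pair (i,j) satisfies i < j and arr[i] > arr[j].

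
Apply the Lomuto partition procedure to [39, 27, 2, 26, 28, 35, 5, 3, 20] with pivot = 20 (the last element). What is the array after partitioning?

Lomuto partition with pivot = 20:

Initial array: [39, 27, 2, 26, 28, 35, 5, 3, 20]

arr[0]=39 > 20: no swap
arr[1]=27 > 20: no swap
arr[2]=2 <= 20: swap with position 0, array becomes [2, 27, 39, 26, 28, 35, 5, 3, 20]
arr[3]=26 > 20: no swap
arr[4]=28 > 20: no swap
arr[5]=35 > 20: no swap
arr[6]=5 <= 20: swap with position 1, array becomes [2, 5, 39, 26, 28, 35, 27, 3, 20]
arr[7]=3 <= 20: swap with position 2, array becomes [2, 5, 3, 26, 28, 35, 27, 39, 20]

Place pivot at position 3: [2, 5, 3, 20, 28, 35, 27, 39, 26]
Pivot position: 3

After partitioning with pivot 20, the array becomes [2, 5, 3, 20, 28, 35, 27, 39, 26]. The pivot is placed at index 3. All elements to the left of the pivot are <= 20, and all elements to the right are > 20.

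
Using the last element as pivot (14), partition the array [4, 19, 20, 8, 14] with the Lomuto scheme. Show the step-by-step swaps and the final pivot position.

Lomuto partition with pivot = 14:

Initial array: [4, 19, 20, 8, 14]

arr[0]=4 <= 14: swap with position 0, array becomes [4, 19, 20, 8, 14]
arr[1]=19 > 14: no swap
arr[2]=20 > 14: no swap
arr[3]=8 <= 14: swap with position 1, array becomes [4, 8, 20, 19, 14]

Place pivot at position 2: [4, 8, 14, 19, 20]
Pivot position: 2

After partitioning with pivot 14, the array becomes [4, 8, 14, 19, 20]. The pivot is placed at index 2. All elements to the left of the pivot are <= 14, and all elements to the right are > 14.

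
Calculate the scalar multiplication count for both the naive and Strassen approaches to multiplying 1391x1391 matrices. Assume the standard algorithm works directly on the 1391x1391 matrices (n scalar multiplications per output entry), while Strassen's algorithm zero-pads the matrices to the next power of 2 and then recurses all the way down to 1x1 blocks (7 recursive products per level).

Matrix multiplication for 1391x1391 matrices:

Strassen's algorithm requires power-of-2 dimensions. Pad 1391x1391 to 2048x2048 (next power of 2).

Standard algorithm: 1391^3 = 2691419471 multiplications
Strassen's algorithm: 7^(log2(2048)) = 7^11 = 1977326743 multiplications
Savings: 2691419471 - 1977326743 = 714092728 multiplications

Standard: 2691419471 multiplications (1391^3). Strassen: 1977326743 multiplications (7^11, after padding to 2048x2048). Strassen reduces 8 recursive multiplications to 7 at each level.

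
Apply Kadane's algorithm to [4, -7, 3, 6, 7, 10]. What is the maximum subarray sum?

Using Kadane's algorithm on [4, -7, 3, 6, 7, 10]:

Scanning through the array:
Position 1 (value -7): max_ending_here = -3, max_so_far = 4
Position 2 (value 3): max_ending_here = 3, max_so_far = 4
Position 3 (value 6): max_ending_here = 9, max_so_far = 9
Position 4 (value 7): max_ending_here = 16, max_so_far = 16
Position 5 (value 10): max_ending_here = 26, max_so_far = 26

Maximum subarray: [3, 6, 7, 10]
Maximum sum: 26

The maximum subarray is [3, 6, 7, 10] with sum 26. This subarray runs from index 2 to index 5.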